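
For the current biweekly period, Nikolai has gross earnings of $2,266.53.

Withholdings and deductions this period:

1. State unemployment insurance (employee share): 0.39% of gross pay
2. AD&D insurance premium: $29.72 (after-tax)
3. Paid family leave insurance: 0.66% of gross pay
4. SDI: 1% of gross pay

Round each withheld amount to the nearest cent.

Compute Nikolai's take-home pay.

$2,190.34

SDI: $2,266.53 × 0.01 = $22.67
Paid family leave insurance: $2,266.53 × 0.0066 = $14.96
State unemployment insurance (employee share): $2,266.53 × 0.0039 = $8.84
AD&D insurance premium: $29.72
Total deductions = $22.67 + $14.96 + $8.84 + $29.72 = $76.19
Net pay = $2,266.53 − $76.19 = $2,190.34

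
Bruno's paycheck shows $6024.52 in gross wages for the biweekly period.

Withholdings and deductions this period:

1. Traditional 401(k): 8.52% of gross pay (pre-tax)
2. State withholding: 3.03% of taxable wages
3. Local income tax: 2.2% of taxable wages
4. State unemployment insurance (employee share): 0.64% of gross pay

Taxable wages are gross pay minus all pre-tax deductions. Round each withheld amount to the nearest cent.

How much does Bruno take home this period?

Traditional 401(k): $6024.52 × 0.0852 = $513.29
Taxable wages = $6024.52 − $513.29 = $5511.23
Local income tax: $5511.23 × 0.022 = $121.25
State withholding: $5511.23 × 0.0303 = $166.99
State unemployment insurance (employee share): $6024.52 × 0.0064 = $38.56
Total deductions = $513.29 + $121.25 + $166.99 + $38.56 = $840.09
Net pay = $6024.52 − $840.09 = $5184.43

$5184.43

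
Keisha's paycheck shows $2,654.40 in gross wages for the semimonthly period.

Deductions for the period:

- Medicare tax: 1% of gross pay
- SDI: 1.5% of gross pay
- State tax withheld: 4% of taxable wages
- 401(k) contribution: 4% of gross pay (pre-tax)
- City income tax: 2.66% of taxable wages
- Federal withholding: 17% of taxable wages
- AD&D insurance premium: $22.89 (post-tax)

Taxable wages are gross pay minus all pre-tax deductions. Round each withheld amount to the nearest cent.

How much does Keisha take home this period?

$1,856.06

401(k) contribution: $2,654.40 × 0.04 = $106.18
Taxable wages = $2,654.40 − $106.18 = $2,548.22
City income tax: $2,548.22 × 0.0266 = $67.78
Federal withholding: $2,548.22 × 0.17 = $433.20
State tax withheld: $2,548.22 × 0.04 = $101.93
SDI: $2,654.40 × 0.015 = $39.82
Medicare tax: $2,654.40 × 0.01 = $26.54
AD&D insurance premium: $22.89
Total deductions = $106.18 + $67.78 + $433.20 + $101.93 + $39.82 + $26.54 + $22.89 = $798.34
Net pay = $2,654.40 − $798.34 = $1,856.06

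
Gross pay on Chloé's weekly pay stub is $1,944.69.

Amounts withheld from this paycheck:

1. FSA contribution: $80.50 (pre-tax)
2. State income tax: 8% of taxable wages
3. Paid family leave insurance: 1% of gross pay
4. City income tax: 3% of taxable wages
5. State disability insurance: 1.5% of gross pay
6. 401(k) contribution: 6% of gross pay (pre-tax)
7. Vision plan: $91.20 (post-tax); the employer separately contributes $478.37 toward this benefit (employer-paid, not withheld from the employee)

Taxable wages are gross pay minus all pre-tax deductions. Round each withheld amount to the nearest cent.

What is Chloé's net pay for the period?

$1,415.46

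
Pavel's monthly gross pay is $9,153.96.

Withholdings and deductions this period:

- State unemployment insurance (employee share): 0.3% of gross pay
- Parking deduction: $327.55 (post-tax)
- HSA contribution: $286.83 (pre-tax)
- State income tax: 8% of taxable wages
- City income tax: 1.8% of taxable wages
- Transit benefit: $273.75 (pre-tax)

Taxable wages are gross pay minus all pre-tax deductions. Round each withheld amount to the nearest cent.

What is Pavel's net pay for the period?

$7,396.22

HSA contribution: $286.83
Transit benefit: $273.75
Pre-tax total = $286.83 + $273.75 = $560.58
Taxable wages = $9,153.96 − $560.58 = $8,593.38
State income tax: $8,593.38 × 0.08 = $687.47
City income tax: $8,593.38 × 0.018 = $154.68
State unemployment insurance (employee share): $9,153.96 × 0.003 = $27.46
Parking deduction: $327.55
Total deductions = $286.83 + $273.75 + $687.47 + $154.68 + $27.46 + $327.55 = $1,757.74
Net pay = $9,153.96 − $1,757.74 = $7,396.22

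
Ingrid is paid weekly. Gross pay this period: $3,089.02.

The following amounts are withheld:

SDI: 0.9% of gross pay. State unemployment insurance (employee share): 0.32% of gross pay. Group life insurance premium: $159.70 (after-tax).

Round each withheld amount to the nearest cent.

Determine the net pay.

$2,891.64

SDI: $3,089.02 × 0.009 = $27.80
State unemployment insurance (employee share): $3,089.02 × 0.0032 = $9.88
Group life insurance premium: $159.70
Total deductions = $27.80 + $9.88 + $159.70 = $197.38
Net pay = $3,089.02 − $197.38 = $2,891.64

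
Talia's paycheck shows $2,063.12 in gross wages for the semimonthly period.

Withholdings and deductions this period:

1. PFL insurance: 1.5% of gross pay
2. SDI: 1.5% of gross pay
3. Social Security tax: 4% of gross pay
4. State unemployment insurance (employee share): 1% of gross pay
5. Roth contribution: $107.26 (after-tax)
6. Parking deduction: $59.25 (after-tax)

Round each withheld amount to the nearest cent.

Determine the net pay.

PFL insurance: $2,063.12 × 0.015 = $30.95
State unemployment insurance (employee share): $2,063.12 × 0.01 = $20.63
SDI: $2,063.12 × 0.015 = $30.95
Social Security tax: $2,063.12 × 0.04 = $82.52
Parking deduction: $59.25
Roth contribution: $107.26
Total deductions = $30.95 + $20.63 + $30.95 + $82.52 + $59.25 + $107.26 = $331.56
Net pay = $2,063.12 − $331.56 = $1,731.56

$1,731.56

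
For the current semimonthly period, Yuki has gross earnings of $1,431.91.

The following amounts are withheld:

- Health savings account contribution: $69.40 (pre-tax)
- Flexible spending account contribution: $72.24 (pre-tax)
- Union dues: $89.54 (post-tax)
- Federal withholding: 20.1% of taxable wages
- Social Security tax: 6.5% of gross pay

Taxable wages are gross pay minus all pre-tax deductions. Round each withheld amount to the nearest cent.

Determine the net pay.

Health savings account contribution: $69.40
Flexible spending account contribution: $72.24
Pre-tax total = $69.40 + $72.24 = $141.64
Taxable wages = $1,431.91 − $141.64 = $1,290.27
Federal withholding: $1,290.27 × 0.201 = $259.34
Social Security tax: $1,431.91 × 0.065 = $93.07
Union dues: $89.54
Total deductions = $69.40 + $72.24 + $259.34 + $93.07 + $89.54 = $583.59
Net pay = $1,431.91 − $583.59 = $848.32

$848.32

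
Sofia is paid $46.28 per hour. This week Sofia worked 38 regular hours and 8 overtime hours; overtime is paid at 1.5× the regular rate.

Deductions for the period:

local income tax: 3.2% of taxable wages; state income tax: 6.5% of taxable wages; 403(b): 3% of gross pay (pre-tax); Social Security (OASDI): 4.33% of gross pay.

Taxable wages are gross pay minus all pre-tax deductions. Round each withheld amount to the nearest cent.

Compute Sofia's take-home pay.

Regular pay: 38 × $46.28 = $1758.64
Overtime pay: 8 × $46.28 × 1.5 = $555.36
Gross pay = $1758.64 + $555.36 = $2314.00
403(b): $2314.00 × 0.03 = $69.42
Taxable wages = $2314.00 − $69.42 = $2244.58
Local income tax: $2244.58 × 0.032 = $71.83
State income tax: $2244.58 × 0.065 = $145.90
Social Security (OASDI): $2314.00 × 0.0433 = $100.20
Total deductions = $69.42 + $71.83 + $145.90 + $100.20 = $387.35
Net pay = $2314.00 − $387.35 = $1926.65

$1926.65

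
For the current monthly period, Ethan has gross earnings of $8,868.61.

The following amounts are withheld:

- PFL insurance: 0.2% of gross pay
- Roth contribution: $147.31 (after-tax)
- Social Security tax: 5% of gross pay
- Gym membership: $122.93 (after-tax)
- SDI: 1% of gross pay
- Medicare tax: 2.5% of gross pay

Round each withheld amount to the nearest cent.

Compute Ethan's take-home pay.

$7,826.79

Social Security tax: $8,868.61 × 0.05 = $443.43
SDI: $8,868.61 × 0.01 = $88.69
PFL insurance: $8,868.61 × 0.002 = $17.74
Medicare tax: $8,868.61 × 0.025 = $221.72
Gym membership: $122.93
Roth contribution: $147.31
Total deductions = $443.43 + $88.69 + $17.74 + $221.72 + $122.93 + $147.31 = $1,041.82
Net pay = $8,868.61 − $1,041.82 = $7,826.79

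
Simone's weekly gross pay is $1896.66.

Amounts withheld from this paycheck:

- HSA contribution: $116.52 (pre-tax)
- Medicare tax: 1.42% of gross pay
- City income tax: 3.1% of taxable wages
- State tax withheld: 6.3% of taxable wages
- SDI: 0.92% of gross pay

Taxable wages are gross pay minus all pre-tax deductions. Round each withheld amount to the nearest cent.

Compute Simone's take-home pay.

HSA contribution: $116.52
Taxable wages = $1896.66 − $116.52 = $1780.14
City income tax: $1780.14 × 0.031 = $55.18
State tax withheld: $1780.14 × 0.063 = $112.15
Medicare tax: $1896.66 × 0.0142 = $26.93
SDI: $1896.66 × 0.0092 = $17.45
Total deductions = $116.52 + $55.18 + $112.15 + $26.93 + $17.45 = $328.23
Net pay = $1896.66 − $328.23 = $1568.43

$1568.43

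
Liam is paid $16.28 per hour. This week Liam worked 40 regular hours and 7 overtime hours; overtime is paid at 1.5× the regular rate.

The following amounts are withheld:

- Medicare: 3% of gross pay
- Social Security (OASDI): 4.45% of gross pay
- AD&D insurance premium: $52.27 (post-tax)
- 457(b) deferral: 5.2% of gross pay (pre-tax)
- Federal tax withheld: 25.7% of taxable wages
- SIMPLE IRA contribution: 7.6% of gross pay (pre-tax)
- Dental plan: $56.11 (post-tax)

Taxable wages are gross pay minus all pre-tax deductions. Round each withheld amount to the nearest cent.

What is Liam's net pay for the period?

$363.03

Regular pay: 40 × $16.28 = $651.20
Overtime pay: 7 × $16.28 × 1.5 = $170.94
Gross pay = $651.20 + $170.94 = $822.14
457(b) deferral: $822.14 × 0.052 = $42.75
SIMPLE IRA contribution: $822.14 × 0.076 = $62.48
Pre-tax total = $42.75 + $62.48 = $105.23
Taxable wages = $822.14 − $105.23 = $716.91
Federal tax withheld: $716.91 × 0.257 = $184.25
Medicare: $822.14 × 0.03 = $24.66
Social Security (OASDI): $822.14 × 0.0445 = $36.59
Dental plan: $56.11
AD&D insurance premium: $52.27
Total deductions = $42.75 + $62.48 + $184.25 + $24.66 + $36.59 + $56.11 + $52.27 = $459.11
Net pay = $822.14 − $459.11 = $363.03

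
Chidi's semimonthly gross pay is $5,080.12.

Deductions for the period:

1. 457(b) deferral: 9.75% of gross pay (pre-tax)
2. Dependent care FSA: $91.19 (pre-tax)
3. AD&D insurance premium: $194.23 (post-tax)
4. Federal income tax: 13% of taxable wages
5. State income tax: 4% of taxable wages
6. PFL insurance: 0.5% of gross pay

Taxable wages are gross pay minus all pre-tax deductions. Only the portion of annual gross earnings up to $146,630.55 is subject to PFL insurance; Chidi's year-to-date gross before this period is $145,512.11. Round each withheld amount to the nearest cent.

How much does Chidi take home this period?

$3,529.89

457(b) deferral: $5,080.12 × 0.0975 = $495.31
Dependent care FSA: $91.19
Pre-tax total = $495.31 + $91.19 = $586.50
Taxable wages = $5,080.12 − $586.50 = $4,493.62
Federal income tax: $4,493.62 × 0.13 = $584.17
State income tax: $4,493.62 × 0.04 = $179.74
PFL insurance: only $146,630.55 − $145,512.11 = $1,118.44 of this check is subject → $1,118.44 × 0.005 = $5.59
AD&D insurance premium: $194.23
Total deductions = $495.31 + $91.19 + $584.17 + $179.74 + $5.59 + $194.23 = $1,550.23
Net pay = $5,080.12 − $1,550.23 = $3,529.89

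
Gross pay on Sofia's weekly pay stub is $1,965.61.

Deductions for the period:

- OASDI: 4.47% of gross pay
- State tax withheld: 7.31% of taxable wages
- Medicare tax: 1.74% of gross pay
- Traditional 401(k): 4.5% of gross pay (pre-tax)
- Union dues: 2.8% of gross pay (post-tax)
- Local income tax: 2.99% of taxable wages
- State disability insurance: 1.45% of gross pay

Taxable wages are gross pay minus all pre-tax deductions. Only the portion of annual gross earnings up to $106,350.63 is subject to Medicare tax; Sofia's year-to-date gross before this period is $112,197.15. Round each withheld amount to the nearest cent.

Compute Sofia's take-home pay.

$1,512.41

Traditional 401(k): $1,965.61 × 0.045 = $88.45
Taxable wages = $1,965.61 − $88.45 = $1,877.16
State tax withheld: $1,877.16 × 0.0731 = $137.22
Local income tax: $1,877.16 × 0.0299 = $56.13
OASDI: $1,965.61 × 0.0447 = $87.86
Medicare tax: annual cap $106,350.63 already reached (YTD $112,197.15), so $0.00
State disability insurance: $1,965.61 × 0.0145 = $28.50
Union dues: $1,965.61 × 0.028 = $55.04
Total deductions = $88.45 + $137.22 + $56.13 + $87.86 + $0.00 + $28.50 + $55.04 = $453.20
Net pay = $1,965.61 − $453.20 = $1,512.41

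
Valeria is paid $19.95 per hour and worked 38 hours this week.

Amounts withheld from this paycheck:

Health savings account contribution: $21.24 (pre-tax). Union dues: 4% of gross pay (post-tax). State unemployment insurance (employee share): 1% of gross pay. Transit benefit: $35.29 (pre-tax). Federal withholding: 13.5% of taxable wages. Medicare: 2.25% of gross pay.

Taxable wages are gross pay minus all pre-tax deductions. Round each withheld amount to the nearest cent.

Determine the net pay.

Gross pay: 38 × $19.95 = $758.10
Health savings account contribution: $21.24
Transit benefit: $35.29
Pre-tax total = $21.24 + $35.29 = $56.53
Taxable wages = $758.10 − $56.53 = $701.57
Federal withholding: $701.57 × 0.135 = $94.71
Medicare: $758.10 × 0.0225 = $17.06
State unemployment insurance (employee share): $758.10 × 0.01 = $7.58
Union dues: $758.10 × 0.04 = $30.32
Total deductions = $21.24 + $35.29 + $94.71 + $17.06 + $7.58 + $30.32 = $206.20
Net pay = $758.10 − $206.20 = $551.90

$551.90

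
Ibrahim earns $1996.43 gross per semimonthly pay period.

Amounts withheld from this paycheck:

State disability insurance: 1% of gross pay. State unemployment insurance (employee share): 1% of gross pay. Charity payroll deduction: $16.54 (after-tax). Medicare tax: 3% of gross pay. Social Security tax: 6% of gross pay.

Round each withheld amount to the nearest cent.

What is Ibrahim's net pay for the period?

State disability insurance: $1996.43 × 0.01 = $19.96
Social Security tax: $1996.43 × 0.06 = $119.79
Medicare tax: $1996.43 × 0.03 = $59.89
State unemployment insurance (employee share): $1996.43 × 0.01 = $19.96
Charity payroll deduction: $16.54
Total deductions = $19.96 + $119.79 + $59.89 + $19.96 + $16.54 = $236.14
Net pay = $1996.43 − $236.14 = $1760.29

$1760.29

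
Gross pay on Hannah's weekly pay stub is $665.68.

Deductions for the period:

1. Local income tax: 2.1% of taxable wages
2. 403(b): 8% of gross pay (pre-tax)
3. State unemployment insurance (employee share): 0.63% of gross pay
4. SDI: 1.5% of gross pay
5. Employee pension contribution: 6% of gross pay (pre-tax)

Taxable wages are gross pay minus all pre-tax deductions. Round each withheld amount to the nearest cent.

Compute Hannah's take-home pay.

$546.29

Employee pension contribution: $665.68 × 0.06 = $39.94
403(b): $665.68 × 0.08 = $53.25
Pre-tax total = $39.94 + $53.25 = $93.19
Taxable wages = $665.68 − $93.19 = $572.49
Local income tax: $572.49 × 0.021 = $12.02
SDI: $665.68 × 0.015 = $9.99
State unemployment insurance (employee share): $665.68 × 0.0063 = $4.19
Total deductions = $39.94 + $53.25 + $12.02 + $9.99 + $4.19 = $119.39
Net pay = $665.68 − $119.39 = $546.29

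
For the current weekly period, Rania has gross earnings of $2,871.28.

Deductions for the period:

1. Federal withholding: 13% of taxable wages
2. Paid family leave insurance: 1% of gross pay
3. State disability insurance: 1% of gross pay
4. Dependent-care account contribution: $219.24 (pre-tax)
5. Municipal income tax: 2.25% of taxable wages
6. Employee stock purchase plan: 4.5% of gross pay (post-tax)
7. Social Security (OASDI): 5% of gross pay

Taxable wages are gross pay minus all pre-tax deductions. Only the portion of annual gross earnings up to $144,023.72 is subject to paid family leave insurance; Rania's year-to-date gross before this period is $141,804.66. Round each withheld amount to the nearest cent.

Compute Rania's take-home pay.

Dependent-care account contribution: $219.24
Taxable wages = $2,871.28 − $219.24 = $2,652.04
Federal withholding: $2,652.04 × 0.13 = $344.77
Municipal income tax: $2,652.04 × 0.0225 = $59.67
Paid family leave insurance: only $144,023.72 − $141,804.66 = $2,219.06 of this check is subject → $2,219.06 × 0.01 = $22.19
Social Security (OASDI): $2,871.28 × 0.05 = $143.56
State disability insurance: $2,871.28 × 0.01 = $28.71
Employee stock purchase plan: $2,871.28 × 0.045 = $129.21
Total deductions = $219.24 + $344.77 + $59.67 + $22.19 + $143.56 + $28.71 + $129.21 = $947.35
Net pay = $2,871.28 − $947.35 = $1,923.93

$1,923.93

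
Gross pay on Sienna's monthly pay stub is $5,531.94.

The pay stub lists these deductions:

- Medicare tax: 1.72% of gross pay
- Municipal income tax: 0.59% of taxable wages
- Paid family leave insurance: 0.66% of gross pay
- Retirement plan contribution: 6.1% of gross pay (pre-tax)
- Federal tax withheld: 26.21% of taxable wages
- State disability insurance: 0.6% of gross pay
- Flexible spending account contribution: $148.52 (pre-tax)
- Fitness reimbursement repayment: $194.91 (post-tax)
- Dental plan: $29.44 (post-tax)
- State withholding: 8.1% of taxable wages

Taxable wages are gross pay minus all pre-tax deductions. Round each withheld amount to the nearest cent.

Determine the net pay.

Retirement plan contribution: $5,531.94 × 0.061 = $337.45
Flexible spending account contribution: $148.52
Pre-tax total = $337.45 + $148.52 = $485.97
Taxable wages = $5,531.94 − $485.97 = $5,045.97
Federal tax withheld: $5,045.97 × 0.2621 = $1,322.55
Municipal income tax: $5,045.97 × 0.0059 = $29.77
State withholding: $5,045.97 × 0.081 = $408.72
Medicare tax: $5,531.94 × 0.0172 = $95.15
Paid family leave insurance: $5,531.94 × 0.0066 = $36.51
State disability insurance: $5,531.94 × 0.006 = $33.19
Fitness reimbursement repayment: $194.91
Dental plan: $29.44
Total deductions = $337.45 + $148.52 + $1,322.55 + $29.77 + $408.72 + $95.15 + $36.51 + $33.19 + $194.91 + $29.44 = $2,636.21
Net pay = $5,531.94 − $2,636.21 = $2,895.73

$2,895.73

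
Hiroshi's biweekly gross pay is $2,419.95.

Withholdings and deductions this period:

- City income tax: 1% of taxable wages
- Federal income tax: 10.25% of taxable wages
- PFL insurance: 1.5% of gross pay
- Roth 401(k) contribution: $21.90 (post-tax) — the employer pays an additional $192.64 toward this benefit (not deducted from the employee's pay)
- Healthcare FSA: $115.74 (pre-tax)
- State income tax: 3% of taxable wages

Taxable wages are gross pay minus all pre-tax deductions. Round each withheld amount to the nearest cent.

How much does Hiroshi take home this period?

Healthcare FSA: $115.74
Taxable wages = $2,419.95 − $115.74 = $2,304.21
State income tax: $2,304.21 × 0.03 = $69.13
City income tax: $2,304.21 × 0.01 = $23.04
Federal income tax: $2,304.21 × 0.1025 = $236.18
PFL insurance: $2,419.95 × 0.015 = $36.30
Roth 401(k) contribution: $21.90
(Employer's $192.64 toward Roth 401(k) contribution is not withheld from the employee.)
Total deductions = $115.74 + $69.13 + $23.04 + $236.18 + $36.30 + $21.90 = $502.29
Net pay = $2,419.95 − $502.29 = $1,917.66

$1,917.66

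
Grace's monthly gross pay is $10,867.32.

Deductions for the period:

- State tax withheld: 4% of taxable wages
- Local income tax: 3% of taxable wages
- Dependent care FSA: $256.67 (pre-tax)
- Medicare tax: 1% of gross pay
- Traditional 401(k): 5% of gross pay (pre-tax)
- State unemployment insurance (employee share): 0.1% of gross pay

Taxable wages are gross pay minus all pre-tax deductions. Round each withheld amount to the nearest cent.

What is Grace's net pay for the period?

$9,243.03

Traditional 401(k): $10,867.32 × 0.05 = $543.37
Dependent care FSA: $256.67
Pre-tax total = $543.37 + $256.67 = $800.04
Taxable wages = $10,867.32 − $800.04 = $10,067.28
Local income tax: $10,067.28 × 0.03 = $302.02
State tax withheld: $10,067.28 × 0.04 = $402.69
State unemployment insurance (employee share): $10,867.32 × 0.001 = $10.87
Medicare tax: $10,867.32 × 0.01 = $108.67
Total deductions = $543.37 + $256.67 + $302.02 + $402.69 + $10.87 + $108.67 = $1,624.29
Net pay = $10,867.32 − $1,624.29 = $9,243.03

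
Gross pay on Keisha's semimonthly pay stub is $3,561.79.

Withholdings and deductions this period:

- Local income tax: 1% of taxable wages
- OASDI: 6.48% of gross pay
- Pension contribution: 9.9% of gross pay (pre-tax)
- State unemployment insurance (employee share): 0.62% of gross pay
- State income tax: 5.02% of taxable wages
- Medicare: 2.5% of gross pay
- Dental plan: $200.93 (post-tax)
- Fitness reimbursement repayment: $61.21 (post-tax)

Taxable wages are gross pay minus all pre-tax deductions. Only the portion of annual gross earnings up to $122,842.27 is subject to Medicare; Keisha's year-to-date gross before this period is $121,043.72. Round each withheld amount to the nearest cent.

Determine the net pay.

Pension contribution: $3,561.79 × 0.099 = $352.62
Taxable wages = $3,561.79 − $352.62 = $3,209.17
State income tax: $3,209.17 × 0.0502 = $161.10
Local income tax: $3,209.17 × 0.01 = $32.09
Medicare: only $122,842.27 − $121,043.72 = $1,798.55 of this check is subject → $1,798.55 × 0.025 = $44.96
State unemployment insurance (employee share): $3,561.79 × 0.0062 = $22.08
OASDI: $3,561.79 × 0.0648 = $230.80
Fitness reimbursement repayment: $61.21
Dental plan: $200.93
Total deductions = $352.62 + $161.10 + $32.09 + $44.96 + $22.08 + $230.80 + $61.21 + $200.93 = $1,105.79
Net pay = $3,561.79 − $1,105.79 = $2,456.00

$2,456.00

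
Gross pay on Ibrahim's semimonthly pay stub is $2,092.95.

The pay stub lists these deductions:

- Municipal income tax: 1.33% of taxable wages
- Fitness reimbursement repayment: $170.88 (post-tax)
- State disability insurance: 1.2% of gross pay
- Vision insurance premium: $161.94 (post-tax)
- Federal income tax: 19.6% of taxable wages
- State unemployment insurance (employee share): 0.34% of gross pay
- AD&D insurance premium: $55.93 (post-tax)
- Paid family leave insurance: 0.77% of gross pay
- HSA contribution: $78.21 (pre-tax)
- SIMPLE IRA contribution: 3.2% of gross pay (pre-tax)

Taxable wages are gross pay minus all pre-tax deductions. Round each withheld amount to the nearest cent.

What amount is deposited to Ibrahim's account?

SIMPLE IRA contribution: $2,092.95 × 0.032 = $66.97
HSA contribution: $78.21
Pre-tax total = $66.97 + $78.21 = $145.18
Taxable wages = $2,092.95 − $145.18 = $1,947.77
Municipal income tax: $1,947.77 × 0.0133 = $25.91
Federal income tax: $1,947.77 × 0.196 = $381.76
State disability insurance: $2,092.95 × 0.012 = $25.12
State unemployment insurance (employee share): $2,092.95 × 0.0034 = $7.12
Paid family leave insurance: $2,092.95 × 0.0077 = $16.12
AD&D insurance premium: $55.93
Vision insurance premium: $161.94
Fitness reimbursement repayment: $170.88
Total deductions = $66.97 + $78.21 + $25.91 + $381.76 + $25.12 + $7.12 + $16.12 + $55.93 + $161.94 + $170.88 = $989.96
Net pay = $2,092.95 − $989.96 = $1,102.99

$1,102.99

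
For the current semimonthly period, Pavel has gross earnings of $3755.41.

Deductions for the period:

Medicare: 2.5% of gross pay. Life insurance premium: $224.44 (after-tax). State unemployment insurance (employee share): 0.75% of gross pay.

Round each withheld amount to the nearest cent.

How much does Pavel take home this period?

State unemployment insurance (employee share): $3755.41 × 0.0075 = $28.17
Medicare: $3755.41 × 0.025 = $93.89
Life insurance premium: $224.44
Total deductions = $28.17 + $93.89 + $224.44 = $346.50
Net pay = $3755.41 − $346.50 = $3408.91

$3408.91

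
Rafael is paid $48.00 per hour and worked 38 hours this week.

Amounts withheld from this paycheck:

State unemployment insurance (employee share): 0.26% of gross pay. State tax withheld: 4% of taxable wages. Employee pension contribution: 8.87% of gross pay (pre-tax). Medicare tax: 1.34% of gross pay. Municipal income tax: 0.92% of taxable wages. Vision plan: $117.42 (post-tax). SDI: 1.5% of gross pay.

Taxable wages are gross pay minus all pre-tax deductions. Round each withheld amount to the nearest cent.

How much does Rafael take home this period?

$1,406.47

Gross pay: 38 × $48.00 = $1,824.00
Employee pension contribution: $1,824.00 × 0.0887 = $161.79
Taxable wages = $1,824.00 − $161.79 = $1,662.21
State tax withheld: $1,662.21 × 0.04 = $66.49
Municipal income tax: $1,662.21 × 0.0092 = $15.29
State unemployment insurance (employee share): $1,824.00 × 0.0026 = $4.74
Medicare tax: $1,824.00 × 0.0134 = $24.44
SDI: $1,824.00 × 0.015 = $27.36
Vision plan: $117.42
Total deductions = $161.79 + $66.49 + $15.29 + $4.74 + $24.44 + $27.36 + $117.42 = $417.53
Net pay = $1,824.00 − $417.53 = $1,406.47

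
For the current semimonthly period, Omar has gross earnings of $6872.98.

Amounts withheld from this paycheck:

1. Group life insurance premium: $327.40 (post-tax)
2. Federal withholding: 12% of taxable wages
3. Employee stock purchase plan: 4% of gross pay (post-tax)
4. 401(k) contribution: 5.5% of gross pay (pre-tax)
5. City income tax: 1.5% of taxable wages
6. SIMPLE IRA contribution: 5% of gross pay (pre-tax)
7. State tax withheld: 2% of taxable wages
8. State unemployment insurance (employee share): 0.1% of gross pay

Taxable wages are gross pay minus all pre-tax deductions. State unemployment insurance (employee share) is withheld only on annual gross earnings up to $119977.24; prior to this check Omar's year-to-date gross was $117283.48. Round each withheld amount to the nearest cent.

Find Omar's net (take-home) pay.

SIMPLE IRA contribution: $6872.98 × 0.05 = $343.65
401(k) contribution: $6872.98 × 0.055 = $378.01
Pre-tax total = $343.65 + $378.01 = $721.66
Taxable wages = $6872.98 − $721.66 = $6151.32
Federal withholding: $6151.32 × 0.12 = $738.16
City income tax: $6151.32 × 0.015 = $92.27
State tax withheld: $6151.32 × 0.02 = $123.03
State unemployment insurance (employee share): only $119977.24 − $117283.48 = $2693.76 of this check is subject → $2693.76 × 0.001 = $2.69
Employee stock purchase plan: $6872.98 × 0.04 = $274.92
Group life insurance premium: $327.40
Total deductions = $343.65 + $378.01 + $738.16 + $92.27 + $123.03 + $2.69 + $274.92 + $327.40 = $2280.13
Net pay = $6872.98 − $2280.13 = $4592.85

$4592.85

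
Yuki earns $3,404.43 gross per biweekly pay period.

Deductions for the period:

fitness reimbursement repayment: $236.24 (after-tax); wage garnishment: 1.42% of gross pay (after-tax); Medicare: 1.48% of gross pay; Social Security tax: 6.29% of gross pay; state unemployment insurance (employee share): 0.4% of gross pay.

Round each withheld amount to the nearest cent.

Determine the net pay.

$2,841.70

State unemployment insurance (employee share): $3,404.43 × 0.004 = $13.62
Social Security tax: $3,404.43 × 0.0629 = $214.14
Medicare: $3,404.43 × 0.0148 = $50.39
Fitness reimbursement repayment: $236.24
Wage garnishment: $3,404.43 × 0.0142 = $48.34
Total deductions = $13.62 + $214.14 + $50.39 + $236.24 + $48.34 = $562.73
Net pay = $3,404.43 − $562.73 = $2,841.70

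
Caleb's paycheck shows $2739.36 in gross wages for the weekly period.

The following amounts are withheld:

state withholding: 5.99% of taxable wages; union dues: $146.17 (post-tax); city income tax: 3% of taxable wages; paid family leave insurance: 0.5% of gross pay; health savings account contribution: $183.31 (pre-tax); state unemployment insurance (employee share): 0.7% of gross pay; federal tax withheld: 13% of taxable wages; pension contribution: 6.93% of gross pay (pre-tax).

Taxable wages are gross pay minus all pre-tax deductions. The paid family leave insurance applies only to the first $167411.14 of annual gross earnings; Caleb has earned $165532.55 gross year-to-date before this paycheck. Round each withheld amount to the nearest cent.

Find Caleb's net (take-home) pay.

$1671.13

Pension contribution: $2739.36 × 0.0693 = $189.84
Health savings account contribution: $183.31
Pre-tax total = $189.84 + $183.31 = $373.15
Taxable wages = $2739.36 − $373.15 = $2366.21
Federal tax withheld: $2366.21 × 0.13 = $307.61
City income tax: $2366.21 × 0.03 = $70.99
State withholding: $2366.21 × 0.0599 = $141.74
State unemployment insurance (employee share): $2739.36 × 0.007 = $19.18
Paid family leave insurance: only $167411.14 − $165532.55 = $1878.59 of this check is subject → $1878.59 × 0.005 = $9.39
Union dues: $146.17
Total deductions = $189.84 + $183.31 + $307.61 + $70.99 + $141.74 + $19.18 + $9.39 + $146.17 = $1068.23
Net pay = $2739.36 − $1068.23 = $1671.13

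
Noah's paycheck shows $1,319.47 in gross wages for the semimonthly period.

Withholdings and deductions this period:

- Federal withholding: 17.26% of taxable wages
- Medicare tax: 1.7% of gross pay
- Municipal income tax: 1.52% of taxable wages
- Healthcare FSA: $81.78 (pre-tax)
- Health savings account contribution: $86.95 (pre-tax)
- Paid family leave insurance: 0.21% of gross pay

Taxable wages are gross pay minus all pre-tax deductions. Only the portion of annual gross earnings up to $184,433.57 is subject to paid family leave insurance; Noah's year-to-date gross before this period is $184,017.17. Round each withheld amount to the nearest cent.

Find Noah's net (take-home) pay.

$911.33

Healthcare FSA: $81.78
Health savings account contribution: $86.95
Pre-tax total = $81.78 + $86.95 = $168.73
Taxable wages = $1,319.47 − $168.73 = $1,150.74
Municipal income tax: $1,150.74 × 0.0152 = $17.49
Federal withholding: $1,150.74 × 0.1726 = $198.62
Paid family leave insurance: only $184,433.57 − $184,017.17 = $416.40 of this check is subject → $416.40 × 0.0021 = $0.87
Medicare tax: $1,319.47 × 0.017 = $22.43
Total deductions = $81.78 + $86.95 + $17.49 + $198.62 + $0.87 + $22.43 = $408.14
Net pay = $1,319.47 − $408.14 = $911.33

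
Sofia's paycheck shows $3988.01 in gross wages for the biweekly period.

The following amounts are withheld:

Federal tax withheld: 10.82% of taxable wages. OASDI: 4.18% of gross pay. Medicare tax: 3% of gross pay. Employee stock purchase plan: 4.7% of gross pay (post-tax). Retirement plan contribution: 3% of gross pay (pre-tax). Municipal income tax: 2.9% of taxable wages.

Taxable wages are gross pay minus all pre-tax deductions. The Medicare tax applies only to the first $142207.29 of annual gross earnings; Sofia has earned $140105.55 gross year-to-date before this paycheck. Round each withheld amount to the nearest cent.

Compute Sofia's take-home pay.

$2920.44

Retirement plan contribution: $3988.01 × 0.03 = $119.64
Taxable wages = $3988.01 − $119.64 = $3868.37
Federal tax withheld: $3868.37 × 0.1082 = $418.56
Municipal income tax: $3868.37 × 0.029 = $112.18
Medicare tax: only $142207.29 − $140105.55 = $2101.74 of this check is subject → $2101.74 × 0.03 = $63.05
OASDI: $3988.01 × 0.0418 = $166.70
Employee stock purchase plan: $3988.01 × 0.047 = $187.44
Total deductions = $119.64 + $418.56 + $112.18 + $63.05 + $166.70 + $187.44 = $1067.57
Net pay = $3988.01 − $1067.57 = $2920.44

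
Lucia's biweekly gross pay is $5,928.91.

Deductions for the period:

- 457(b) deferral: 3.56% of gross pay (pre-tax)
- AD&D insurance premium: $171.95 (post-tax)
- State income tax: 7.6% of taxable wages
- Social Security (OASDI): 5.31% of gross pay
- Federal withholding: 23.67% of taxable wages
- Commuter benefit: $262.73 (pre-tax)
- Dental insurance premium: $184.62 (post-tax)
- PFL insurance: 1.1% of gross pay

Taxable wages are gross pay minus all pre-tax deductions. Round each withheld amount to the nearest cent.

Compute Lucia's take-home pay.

457(b) deferral: $5,928.91 × 0.0356 = $211.07
Commuter benefit: $262.73
Pre-tax total = $211.07 + $262.73 = $473.80
Taxable wages = $5,928.91 − $473.80 = $5,455.11
State income tax: $5,455.11 × 0.076 = $414.59
Federal withholding: $5,455.11 × 0.2367 = $1,291.22
Social Security (OASDI): $5,928.91 × 0.0531 = $314.83
PFL insurance: $5,928.91 × 0.011 = $65.22
AD&D insurance premium: $171.95
Dental insurance premium: $184.62
Total deductions = $211.07 + $262.73 + $414.59 + $1,291.22 + $314.83 + $65.22 + $171.95 + $184.62 = $2,916.23
Net pay = $5,928.91 − $2,916.23 = $3,012.68

$3,012.68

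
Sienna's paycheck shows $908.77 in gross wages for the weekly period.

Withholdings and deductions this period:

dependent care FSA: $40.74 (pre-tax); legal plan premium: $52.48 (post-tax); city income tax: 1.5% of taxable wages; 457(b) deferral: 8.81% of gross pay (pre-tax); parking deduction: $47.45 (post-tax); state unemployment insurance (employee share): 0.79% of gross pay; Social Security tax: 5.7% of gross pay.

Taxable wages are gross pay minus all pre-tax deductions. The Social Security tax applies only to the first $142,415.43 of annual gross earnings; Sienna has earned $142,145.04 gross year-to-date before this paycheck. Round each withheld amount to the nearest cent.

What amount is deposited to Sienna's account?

457(b) deferral: $908.77 × 0.0881 = $80.06
Dependent care FSA: $40.74
Pre-tax total = $80.06 + $40.74 = $120.80
Taxable wages = $908.77 − $120.80 = $787.97
City income tax: $787.97 × 0.015 = $11.82
Social Security tax: only $142,415.43 − $142,145.04 = $270.39 of this check is subject → $270.39 × 0.057 = $15.41
State unemployment insurance (employee share): $908.77 × 0.0079 = $7.18
Legal plan premium: $52.48
Parking deduction: $47.45
Total deductions = $80.06 + $40.74 + $11.82 + $15.41 + $7.18 + $52.48 + $47.45 = $255.14
Net pay = $908.77 − $255.14 = $653.63

$653.63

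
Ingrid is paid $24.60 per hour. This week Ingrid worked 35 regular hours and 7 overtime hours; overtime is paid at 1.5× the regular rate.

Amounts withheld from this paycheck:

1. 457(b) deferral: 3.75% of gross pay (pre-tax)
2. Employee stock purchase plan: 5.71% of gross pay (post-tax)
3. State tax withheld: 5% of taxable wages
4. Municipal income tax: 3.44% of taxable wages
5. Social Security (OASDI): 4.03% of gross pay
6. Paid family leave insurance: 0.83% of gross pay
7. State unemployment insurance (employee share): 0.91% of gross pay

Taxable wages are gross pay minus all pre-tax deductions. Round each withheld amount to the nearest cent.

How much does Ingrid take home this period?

Regular pay: 35 × $24.60 = $861.00
Overtime pay: 7 × $24.60 × 1.5 = $258.30
Gross pay = $861.00 + $258.30 = $1,119.30
457(b) deferral: $1,119.30 × 0.0375 = $41.97
Taxable wages = $1,119.30 − $41.97 = $1,077.33
State tax withheld: $1,077.33 × 0.05 = $53.87
Municipal income tax: $1,077.33 × 0.0344 = $37.06
State unemployment insurance (employee share): $1,119.30 × 0.0091 = $10.19
Social Security (OASDI): $1,119.30 × 0.0403 = $45.11
Paid family leave insurance: $1,119.30 × 0.0083 = $9.29
Employee stock purchase plan: $1,119.30 × 0.0571 = $63.91
Total deductions = $41.97 + $53.87 + $37.06 + $10.19 + $45.11 + $9.29 + $63.91 = $261.40
Net pay = $1,119.30 − $261.40 = $857.90

$857.90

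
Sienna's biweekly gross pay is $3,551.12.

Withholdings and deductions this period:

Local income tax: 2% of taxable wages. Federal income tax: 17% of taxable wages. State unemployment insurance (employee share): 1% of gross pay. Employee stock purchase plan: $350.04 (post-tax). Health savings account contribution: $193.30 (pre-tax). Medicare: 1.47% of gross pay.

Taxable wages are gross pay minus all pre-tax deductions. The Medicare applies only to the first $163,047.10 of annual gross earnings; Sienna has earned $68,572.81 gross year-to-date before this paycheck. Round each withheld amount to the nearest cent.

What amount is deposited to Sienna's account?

$2,282.08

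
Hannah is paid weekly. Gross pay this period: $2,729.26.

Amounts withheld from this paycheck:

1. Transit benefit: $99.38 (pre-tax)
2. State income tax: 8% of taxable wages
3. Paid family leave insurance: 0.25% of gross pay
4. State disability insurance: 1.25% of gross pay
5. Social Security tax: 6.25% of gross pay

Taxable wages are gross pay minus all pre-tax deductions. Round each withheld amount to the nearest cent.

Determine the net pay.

$2,207.97

Transit benefit: $99.38
Taxable wages = $2,729.26 − $99.38 = $2,629.88
State income tax: $2,629.88 × 0.08 = $210.39
Paid family leave insurance: $2,729.26 × 0.0025 = $6.82
Social Security tax: $2,729.26 × 0.0625 = $170.58
State disability insurance: $2,729.26 × 0.0125 = $34.12
Total deductions = $99.38 + $210.39 + $6.82 + $170.58 + $34.12 = $521.29
Net pay = $2,729.26 − $521.29 = $2,207.97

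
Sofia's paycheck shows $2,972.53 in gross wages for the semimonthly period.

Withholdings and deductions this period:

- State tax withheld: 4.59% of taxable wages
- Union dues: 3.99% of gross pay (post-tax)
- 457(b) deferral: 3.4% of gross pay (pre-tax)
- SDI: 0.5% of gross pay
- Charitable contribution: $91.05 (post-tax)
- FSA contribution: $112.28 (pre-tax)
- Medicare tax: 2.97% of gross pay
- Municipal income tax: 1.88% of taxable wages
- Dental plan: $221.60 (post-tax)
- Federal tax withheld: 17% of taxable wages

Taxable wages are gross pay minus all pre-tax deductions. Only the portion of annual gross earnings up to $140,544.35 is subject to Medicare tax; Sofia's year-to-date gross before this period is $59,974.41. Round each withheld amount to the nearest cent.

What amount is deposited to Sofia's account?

FSA contribution: $112.28
457(b) deferral: $2,972.53 × 0.034 = $101.07
Pre-tax total = $112.28 + $101.07 = $213.35
Taxable wages = $2,972.53 − $213.35 = $2,759.18
State tax withheld: $2,759.18 × 0.0459 = $126.65
Municipal income tax: $2,759.18 × 0.0188 = $51.87
Federal tax withheld: $2,759.18 × 0.17 = $469.06
Medicare tax: cap not yet reached, full $2,972.53 is subject → $2,972.53 × 0.0297 = $88.28
SDI: $2,972.53 × 0.005 = $14.86
Union dues: $2,972.53 × 0.0399 = $118.60
Charitable contribution: $91.05
Dental plan: $221.60
Total deductions = $112.28 + $101.07 + $126.65 + $51.87 + $469.06 + $88.28 + $14.86 + $118.60 + $91.05 + $221.60 = $1,395.32
Net pay = $2,972.53 − $1,395.32 = $1,577.21

$1,577.21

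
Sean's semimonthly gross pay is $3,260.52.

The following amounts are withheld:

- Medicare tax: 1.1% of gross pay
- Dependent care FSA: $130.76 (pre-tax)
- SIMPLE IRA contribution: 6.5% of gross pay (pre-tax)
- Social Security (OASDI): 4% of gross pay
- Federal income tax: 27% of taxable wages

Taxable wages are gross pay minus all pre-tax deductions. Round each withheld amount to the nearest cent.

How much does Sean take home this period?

$1,963.73

SIMPLE IRA contribution: $3,260.52 × 0.065 = $211.93
Dependent care FSA: $130.76
Pre-tax total = $211.93 + $130.76 = $342.69
Taxable wages = $3,260.52 − $342.69 = $2,917.83
Federal income tax: $2,917.83 × 0.27 = $787.81
Social Security (OASDI): $3,260.52 × 0.04 = $130.42
Medicare tax: $3,260.52 × 0.011 = $35.87
Total deductions = $211.93 + $130.76 + $787.81 + $130.42 + $35.87 = $1,296.79
Net pay = $3,260.52 − $1,296.79 = $1,963.73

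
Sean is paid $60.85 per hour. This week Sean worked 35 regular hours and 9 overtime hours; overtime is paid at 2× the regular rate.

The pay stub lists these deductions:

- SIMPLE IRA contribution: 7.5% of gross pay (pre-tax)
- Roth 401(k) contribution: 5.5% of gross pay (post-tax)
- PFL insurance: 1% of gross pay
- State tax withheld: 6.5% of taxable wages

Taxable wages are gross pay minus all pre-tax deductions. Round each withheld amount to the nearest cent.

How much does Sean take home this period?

$2,579.63

Regular pay: 35 × $60.85 = $2,129.75
Overtime pay: 9 × $60.85 × 2 = $1,095.30
Gross pay = $2,129.75 + $1,095.30 = $3,225.05
SIMPLE IRA contribution: $3,225.05 × 0.075 = $241.88
Taxable wages = $3,225.05 − $241.88 = $2,983.17
State tax withheld: $2,983.17 × 0.065 = $193.91
PFL insurance: $3,225.05 × 0.01 = $32.25
Roth 401(k) contribution: $3,225.05 × 0.055 = $177.38
Total deductions = $241.88 + $193.91 + $32.25 + $177.38 = $645.42
Net pay = $3,225.05 − $645.42 = $2,579.63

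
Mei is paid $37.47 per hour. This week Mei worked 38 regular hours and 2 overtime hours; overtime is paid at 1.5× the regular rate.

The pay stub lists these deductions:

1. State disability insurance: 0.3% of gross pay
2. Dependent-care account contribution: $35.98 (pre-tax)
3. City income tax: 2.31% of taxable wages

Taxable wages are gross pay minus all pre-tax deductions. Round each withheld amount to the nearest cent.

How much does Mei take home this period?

$1461.02

Regular pay: 38 × $37.47 = $1423.86
Overtime pay: 2 × $37.47 × 1.5 = $112.41
Gross pay = $1423.86 + $112.41 = $1536.27
Dependent-care account contribution: $35.98
Taxable wages = $1536.27 − $35.98 = $1500.29
City income tax: $1500.29 × 0.0231 = $34.66
State disability insurance: $1536.27 × 0.003 = $4.61
Total deductions = $35.98 + $34.66 + $4.61 = $75.25
Net pay = $1536.27 − $75.25 = $1461.02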